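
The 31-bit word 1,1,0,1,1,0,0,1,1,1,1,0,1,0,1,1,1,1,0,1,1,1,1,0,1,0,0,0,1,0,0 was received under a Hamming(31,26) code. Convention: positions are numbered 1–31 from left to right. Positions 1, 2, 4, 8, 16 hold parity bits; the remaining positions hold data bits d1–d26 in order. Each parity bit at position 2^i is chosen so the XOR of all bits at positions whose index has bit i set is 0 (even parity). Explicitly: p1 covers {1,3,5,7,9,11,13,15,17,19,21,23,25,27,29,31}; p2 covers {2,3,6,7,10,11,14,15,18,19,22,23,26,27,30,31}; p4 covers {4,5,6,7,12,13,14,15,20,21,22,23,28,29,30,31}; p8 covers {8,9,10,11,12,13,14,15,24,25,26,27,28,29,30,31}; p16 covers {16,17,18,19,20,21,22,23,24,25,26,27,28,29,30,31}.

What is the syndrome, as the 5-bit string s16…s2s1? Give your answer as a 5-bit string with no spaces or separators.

s1 (pos 1,3,5,7,9,11,13,15,17,19,21,23,25,27,29,31): 1⊕0⊕1⊕0⊕1⊕1⊕1⊕1⊕1⊕0⊕1⊕1⊕1⊕0⊕1⊕0 = 1
s2 (pos 2,3,6,7,10,11,14,15,18,19,22,23,26,27,30,31): 1⊕0⊕0⊕0⊕1⊕1⊕0⊕1⊕1⊕0⊕1⊕1⊕0⊕0⊕0⊕0 = 1
s4 (pos 4,5,6,7,12,13,14,15,20,21,22,23,28,29,30,31): 1⊕1⊕0⊕0⊕0⊕1⊕0⊕1⊕1⊕1⊕1⊕1⊕0⊕1⊕0⊕0 = 1
s8 (pos 8,9,10,11,12,13,14,15,24,25,26,27,28,29,30,31): 1⊕1⊕1⊕1⊕0⊕1⊕0⊕1⊕0⊕1⊕0⊕0⊕0⊕1⊕0⊕0 = 0
s16 (pos 16,17,18,19,20,21,22,23,24,25,26,27,28,29,30,31): 1⊕1⊕1⊕0⊕1⊕1⊕1⊕1⊕0⊕1⊕0⊕0⊕0⊕1⊕0⊕0 = 1
Syndrome s16…s1 = 10111 → error at position 23.

10111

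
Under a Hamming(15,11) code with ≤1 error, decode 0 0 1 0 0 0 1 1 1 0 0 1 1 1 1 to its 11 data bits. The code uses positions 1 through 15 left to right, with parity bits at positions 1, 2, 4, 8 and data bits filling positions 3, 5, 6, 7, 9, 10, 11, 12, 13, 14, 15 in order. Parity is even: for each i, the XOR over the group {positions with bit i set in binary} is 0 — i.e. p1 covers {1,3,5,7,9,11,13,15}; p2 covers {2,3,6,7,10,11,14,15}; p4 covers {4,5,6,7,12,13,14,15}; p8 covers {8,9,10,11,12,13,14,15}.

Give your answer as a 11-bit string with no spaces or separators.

s1 (pos 1,3,5,7,9,11,13,15): 0⊕1⊕0⊕1⊕1⊕0⊕1⊕1 = 1
s2 (pos 2,3,6,7,10,11,14,15): 0⊕1⊕0⊕1⊕0⊕0⊕1⊕1 = 0
s4 (pos 4,5,6,7,12,13,14,15): 0⊕0⊕0⊕1⊕1⊕1⊕1⊕1 = 1
s8 (pos 8,9,10,11,12,13,14,15): 1⊕1⊕0⊕0⊕1⊕1⊕1⊕1 = 0
Syndrome s8…s1 = 0101 → error at position 5.
Flip position 5: 001000111001111 → 001010111001111
Read data bits from positions 3,5,6,7,9,10,11,12,13,14,15: 11011001111

11011001111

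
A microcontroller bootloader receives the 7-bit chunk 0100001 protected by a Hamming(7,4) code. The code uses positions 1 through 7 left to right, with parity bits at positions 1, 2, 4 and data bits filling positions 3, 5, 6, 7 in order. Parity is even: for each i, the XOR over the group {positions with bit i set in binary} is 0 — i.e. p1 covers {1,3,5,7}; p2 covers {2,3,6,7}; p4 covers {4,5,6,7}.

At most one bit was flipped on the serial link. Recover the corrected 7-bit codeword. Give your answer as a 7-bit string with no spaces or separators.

0100101

s1 (pos 1,3,5,7): 0⊕0⊕0⊕1 = 1
s2 (pos 2,3,6,7): 1⊕0⊕0⊕1 = 0
s4 (pos 4,5,6,7): 0⊕0⊕0⊕1 = 1
Syndrome s4…s1 = 101 → error at position 5.
Flip position 5: 0100001 → 0100101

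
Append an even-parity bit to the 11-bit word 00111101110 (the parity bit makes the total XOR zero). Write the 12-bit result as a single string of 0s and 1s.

XOR of the 11 data bits: 0⊕0⊕1⊕1⊕1⊕1⊕0⊕1⊕1⊕1⊕0 = 1
Parity bit = 1 (so all 12 bits XOR to 0).

001111011101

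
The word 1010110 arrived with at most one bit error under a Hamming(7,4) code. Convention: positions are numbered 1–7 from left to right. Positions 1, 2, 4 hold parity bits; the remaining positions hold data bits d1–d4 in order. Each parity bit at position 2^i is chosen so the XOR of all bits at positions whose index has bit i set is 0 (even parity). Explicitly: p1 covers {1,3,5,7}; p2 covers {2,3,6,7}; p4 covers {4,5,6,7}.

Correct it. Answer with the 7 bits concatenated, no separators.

0010110

s1 (pos 1,3,5,7): 1⊕1⊕1⊕0 = 1
s2 (pos 2,3,6,7): 0⊕1⊕1⊕0 = 0
s4 (pos 4,5,6,7): 0⊕1⊕1⊕0 = 0
Syndrome s4…s1 = 001 → error at position 1.
Flip position 1: 1010110 → 0010110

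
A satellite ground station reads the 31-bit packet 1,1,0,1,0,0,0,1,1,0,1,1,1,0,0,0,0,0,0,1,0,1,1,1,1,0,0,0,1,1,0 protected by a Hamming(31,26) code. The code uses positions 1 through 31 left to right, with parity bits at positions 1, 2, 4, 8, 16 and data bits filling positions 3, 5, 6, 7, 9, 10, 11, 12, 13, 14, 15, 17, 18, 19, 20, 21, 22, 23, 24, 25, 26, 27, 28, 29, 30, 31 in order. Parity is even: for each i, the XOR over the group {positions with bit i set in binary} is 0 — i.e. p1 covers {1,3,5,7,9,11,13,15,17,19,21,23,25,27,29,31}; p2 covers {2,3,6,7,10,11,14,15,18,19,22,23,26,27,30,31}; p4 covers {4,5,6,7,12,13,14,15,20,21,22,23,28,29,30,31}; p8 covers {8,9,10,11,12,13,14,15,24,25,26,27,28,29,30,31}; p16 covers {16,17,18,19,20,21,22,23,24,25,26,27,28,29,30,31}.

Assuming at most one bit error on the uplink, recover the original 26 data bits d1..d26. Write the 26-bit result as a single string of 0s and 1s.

s1 (pos 1,3,5,7,9,11,13,15,17,19,21,23,25,27,29,31): 1⊕0⊕0⊕0⊕1⊕1⊕1⊕0⊕0⊕0⊕0⊕1⊕1⊕0⊕1⊕0 = 1
s2 (pos 2,3,6,7,10,11,14,15,18,19,22,23,26,27,30,31): 1⊕0⊕0⊕0⊕0⊕1⊕0⊕0⊕0⊕0⊕1⊕1⊕0⊕0⊕1⊕0 = 1
s4 (pos 4,5,6,7,12,13,14,15,20,21,22,23,28,29,30,31): 1⊕0⊕0⊕0⊕1⊕1⊕0⊕0⊕1⊕0⊕1⊕1⊕0⊕1⊕1⊕0 = 0
s8 (pos 8,9,10,11,12,13,14,15,24,25,26,27,28,29,30,31): 1⊕1⊕0⊕1⊕1⊕1⊕0⊕0⊕1⊕1⊕0⊕0⊕0⊕1⊕1⊕0 = 1
s16 (pos 16,17,18,19,20,21,22,23,24,25,26,27,28,29,30,31): 0⊕0⊕0⊕0⊕1⊕0⊕1⊕1⊕1⊕1⊕0⊕0⊕0⊕1⊕1⊕0 = 1
Syndrome s16…s1 = 11011 → error at position 27.
Flip position 27: 1101000110111000000101111000110 → 1101000110111000000101111010110
Read data bits from positions 3,5,6,7,9,10,11,12,13,14,15,17,18,19,20,21,22,23,24,25,26,27,28,29,30,31: 00001011100000101111010110

00001011100000101111010110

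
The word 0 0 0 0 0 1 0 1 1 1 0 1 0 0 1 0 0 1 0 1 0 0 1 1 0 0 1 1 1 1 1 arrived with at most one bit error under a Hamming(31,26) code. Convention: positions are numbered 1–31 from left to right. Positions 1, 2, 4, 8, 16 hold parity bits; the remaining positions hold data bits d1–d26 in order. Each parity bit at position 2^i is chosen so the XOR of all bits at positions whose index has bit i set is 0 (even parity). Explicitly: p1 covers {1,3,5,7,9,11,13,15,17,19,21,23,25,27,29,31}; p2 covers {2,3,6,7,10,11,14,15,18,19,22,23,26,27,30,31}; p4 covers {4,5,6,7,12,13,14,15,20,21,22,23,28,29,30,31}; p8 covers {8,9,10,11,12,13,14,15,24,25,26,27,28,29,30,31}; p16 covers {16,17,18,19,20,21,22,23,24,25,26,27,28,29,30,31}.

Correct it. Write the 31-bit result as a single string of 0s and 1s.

s1 (pos 1,3,5,7,9,11,13,15,17,19,21,23,25,27,29,31): 0⊕0⊕0⊕0⊕1⊕0⊕0⊕1⊕0⊕0⊕0⊕1⊕0⊕1⊕1⊕1 = 0
s2 (pos 2,3,6,7,10,11,14,15,18,19,22,23,26,27,30,31): 0⊕0⊕1⊕0⊕1⊕0⊕0⊕1⊕1⊕0⊕0⊕1⊕0⊕1⊕1⊕1 = 0
s4 (pos 4,5,6,7,12,13,14,15,20,21,22,23,28,29,30,31): 0⊕0⊕1⊕0⊕1⊕0⊕0⊕1⊕1⊕0⊕0⊕1⊕1⊕1⊕1⊕1 = 1
s8 (pos 8,9,10,11,12,13,14,15,24,25,26,27,28,29,30,31): 1⊕1⊕1⊕0⊕1⊕0⊕0⊕1⊕1⊕0⊕0⊕1⊕1⊕1⊕1⊕1 = 1
s16 (pos 16,17,18,19,20,21,22,23,24,25,26,27,28,29,30,31): 0⊕0⊕1⊕0⊕1⊕0⊕0⊕1⊕1⊕0⊕0⊕1⊕1⊕1⊕1⊕1 = 1
Syndrome s16…s1 = 11100 → error at position 28.
Flip position 28: 0000010111010010010100110011111 → 0000010111010010010100110010111

0000010111010010010100110010111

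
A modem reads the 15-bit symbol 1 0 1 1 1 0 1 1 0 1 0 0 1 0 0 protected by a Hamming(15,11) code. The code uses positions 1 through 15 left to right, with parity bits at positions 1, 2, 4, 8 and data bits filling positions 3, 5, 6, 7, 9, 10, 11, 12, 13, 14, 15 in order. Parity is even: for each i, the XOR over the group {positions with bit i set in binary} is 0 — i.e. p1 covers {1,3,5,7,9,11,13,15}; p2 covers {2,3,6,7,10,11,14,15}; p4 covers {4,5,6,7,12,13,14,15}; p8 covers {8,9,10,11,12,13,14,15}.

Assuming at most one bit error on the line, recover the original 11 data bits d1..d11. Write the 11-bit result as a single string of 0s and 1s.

11010110100

s1 (pos 1,3,5,7,9,11,13,15): 1⊕1⊕1⊕1⊕0⊕0⊕1⊕0 = 1
s2 (pos 2,3,6,7,10,11,14,15): 0⊕1⊕0⊕1⊕1⊕0⊕0⊕0 = 1
s4 (pos 4,5,6,7,12,13,14,15): 1⊕1⊕0⊕1⊕0⊕1⊕0⊕0 = 0
s8 (pos 8,9,10,11,12,13,14,15): 1⊕0⊕1⊕0⊕0⊕1⊕0⊕0 = 1
Syndrome s8…s1 = 1011 → error at position 11.
Flip position 11: 101110110100100 → 101110110110100
Read data bits from positions 3,5,6,7,9,10,11,12,13,14,15: 11010110100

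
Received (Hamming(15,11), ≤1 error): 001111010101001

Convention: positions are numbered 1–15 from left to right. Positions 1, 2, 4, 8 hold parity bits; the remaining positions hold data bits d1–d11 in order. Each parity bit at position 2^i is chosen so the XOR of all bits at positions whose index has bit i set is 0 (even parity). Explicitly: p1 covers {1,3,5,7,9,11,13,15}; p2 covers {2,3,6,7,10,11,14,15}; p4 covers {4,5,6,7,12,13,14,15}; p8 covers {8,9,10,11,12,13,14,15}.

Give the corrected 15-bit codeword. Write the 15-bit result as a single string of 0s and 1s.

001101010101001

s1 (pos 1,3,5,7,9,11,13,15): 0⊕1⊕1⊕0⊕0⊕0⊕0⊕1 = 1
s2 (pos 2,3,6,7,10,11,14,15): 0⊕1⊕1⊕0⊕1⊕0⊕0⊕1 = 0
s4 (pos 4,5,6,7,12,13,14,15): 1⊕1⊕1⊕0⊕1⊕0⊕0⊕1 = 1
s8 (pos 8,9,10,11,12,13,14,15): 1⊕0⊕1⊕0⊕1⊕0⊕0⊕1 = 0
Syndrome s8…s1 = 0101 → error at position 5.
Flip position 5: 001111010101001 → 001101010101001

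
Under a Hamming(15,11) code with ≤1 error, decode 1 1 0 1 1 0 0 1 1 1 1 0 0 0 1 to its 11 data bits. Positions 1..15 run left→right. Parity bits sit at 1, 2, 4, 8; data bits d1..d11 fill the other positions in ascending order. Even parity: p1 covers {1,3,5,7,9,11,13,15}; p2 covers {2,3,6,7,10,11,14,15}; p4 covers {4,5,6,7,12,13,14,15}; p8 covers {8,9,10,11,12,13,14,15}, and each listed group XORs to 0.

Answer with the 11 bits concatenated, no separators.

s1 (pos 1,3,5,7,9,11,13,15): 1⊕0⊕1⊕0⊕1⊕1⊕0⊕1 = 1
s2 (pos 2,3,6,7,10,11,14,15): 1⊕0⊕0⊕0⊕1⊕1⊕0⊕1 = 0
s4 (pos 4,5,6,7,12,13,14,15): 1⊕1⊕0⊕0⊕0⊕0⊕0⊕1 = 1
s8 (pos 8,9,10,11,12,13,14,15): 1⊕1⊕1⊕1⊕0⊕0⊕0⊕1 = 1
Syndrome s8…s1 = 1101 → error at position 13.
Flip position 13: 110110011110001 → 110110011110101
Read data bits from positions 3,5,6,7,9,10,11,12,13,14,15: 01001110101

01001110101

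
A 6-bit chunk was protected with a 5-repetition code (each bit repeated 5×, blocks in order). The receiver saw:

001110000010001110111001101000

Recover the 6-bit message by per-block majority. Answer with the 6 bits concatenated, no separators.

100110

Block 1 (00111): 3 ones → 1
Block 2 (00000): 0 ones → 0
Block 3 (10001): 2 ones → 0
Block 4 (11011): 4 ones → 1
Block 5 (10011): 3 ones → 1
Block 6 (01000): 1 one → 0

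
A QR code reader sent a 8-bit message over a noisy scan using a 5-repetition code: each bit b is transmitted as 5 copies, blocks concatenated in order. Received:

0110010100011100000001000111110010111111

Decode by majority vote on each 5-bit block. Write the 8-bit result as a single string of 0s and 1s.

Block 1 (01100): 2 ones → 0
Block 2 (10100): 2 ones → 0
Block 3 (01110): 3 ones → 1
Block 4 (00000): 0 ones → 0
Block 5 (01000): 1 one → 0
Block 6 (11111): 5 ones → 1
Block 7 (00101): 2 ones → 0
Block 8 (11111): 5 ones → 1

00100101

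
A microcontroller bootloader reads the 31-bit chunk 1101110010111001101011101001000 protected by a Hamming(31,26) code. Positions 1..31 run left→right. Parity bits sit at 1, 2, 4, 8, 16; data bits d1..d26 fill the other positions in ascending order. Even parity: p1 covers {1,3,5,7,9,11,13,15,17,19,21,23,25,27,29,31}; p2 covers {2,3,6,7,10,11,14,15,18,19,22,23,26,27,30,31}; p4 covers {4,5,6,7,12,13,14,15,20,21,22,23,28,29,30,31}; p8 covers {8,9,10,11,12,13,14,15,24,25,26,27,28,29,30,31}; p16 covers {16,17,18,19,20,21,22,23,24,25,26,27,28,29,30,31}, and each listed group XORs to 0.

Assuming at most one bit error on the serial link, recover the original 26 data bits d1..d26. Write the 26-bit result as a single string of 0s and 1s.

01101011100101011101001000

s1 (pos 1,3,5,7,9,11,13,15,17,19,21,23,25,27,29,31): 1⊕0⊕1⊕0⊕1⊕1⊕1⊕0⊕1⊕1⊕1⊕1⊕1⊕0⊕0⊕0 = 0
s2 (pos 2,3,6,7,10,11,14,15,18,19,22,23,26,27,30,31): 1⊕0⊕1⊕0⊕0⊕1⊕0⊕0⊕0⊕1⊕1⊕1⊕0⊕0⊕0⊕0 = 0
s4 (pos 4,5,6,7,12,13,14,15,20,21,22,23,28,29,30,31): 1⊕1⊕1⊕0⊕1⊕1⊕0⊕0⊕0⊕1⊕1⊕1⊕1⊕0⊕0⊕0 = 1
s8 (pos 8,9,10,11,12,13,14,15,24,25,26,27,28,29,30,31): 0⊕1⊕0⊕1⊕1⊕1⊕0⊕0⊕0⊕1⊕0⊕0⊕1⊕0⊕0⊕0 = 0
s16 (pos 16,17,18,19,20,21,22,23,24,25,26,27,28,29,30,31): 1⊕1⊕0⊕1⊕0⊕1⊕1⊕1⊕0⊕1⊕0⊕0⊕1⊕0⊕0⊕0 = 0
Syndrome s16…s1 = 00100 → error at position 4.
Flip position 4: 1101110010111001101011101001000 → 1100110010111001101011101001000
Read data bits from positions 3,5,6,7,9,10,11,12,13,14,15,17,18,19,20,21,22,23,24,25,26,27,28,29,30,31: 01101011100101011101001000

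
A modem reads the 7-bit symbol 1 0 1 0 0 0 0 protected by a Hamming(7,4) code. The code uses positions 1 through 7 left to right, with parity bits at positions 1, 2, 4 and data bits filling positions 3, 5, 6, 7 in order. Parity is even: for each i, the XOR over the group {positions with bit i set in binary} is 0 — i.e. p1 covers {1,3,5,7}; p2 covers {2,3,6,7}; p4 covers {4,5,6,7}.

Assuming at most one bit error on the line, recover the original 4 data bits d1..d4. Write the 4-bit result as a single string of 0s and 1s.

1000

s1 (pos 1,3,5,7): 1⊕1⊕0⊕0 = 0
s2 (pos 2,3,6,7): 0⊕1⊕0⊕0 = 1
s4 (pos 4,5,6,7): 0⊕0⊕0⊕0 = 0
Syndrome s4…s1 = 010 → error at position 2.
Flip position 2: 1010000 → 1110000
Read data bits from positions 3,5,6,7: 1000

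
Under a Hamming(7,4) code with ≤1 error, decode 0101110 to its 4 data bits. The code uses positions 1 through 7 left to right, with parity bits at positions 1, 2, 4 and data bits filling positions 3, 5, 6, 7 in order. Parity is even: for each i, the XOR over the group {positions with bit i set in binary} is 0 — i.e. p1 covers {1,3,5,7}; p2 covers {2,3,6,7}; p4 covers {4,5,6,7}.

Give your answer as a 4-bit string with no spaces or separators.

0010

s1 (pos 1,3,5,7): 0⊕0⊕1⊕0 = 1
s2 (pos 2,3,6,7): 1⊕0⊕1⊕0 = 0
s4 (pos 4,5,6,7): 1⊕1⊕1⊕0 = 1
Syndrome s4…s1 = 101 → error at position 5.
Flip position 5: 0101110 → 0101010
Read data bits from positions 3,5,6,7: 0010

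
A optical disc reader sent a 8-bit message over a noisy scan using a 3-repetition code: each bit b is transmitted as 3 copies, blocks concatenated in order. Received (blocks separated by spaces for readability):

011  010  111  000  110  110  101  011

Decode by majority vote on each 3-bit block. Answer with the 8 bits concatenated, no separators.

Block 1 (011): 2 ones → 1
Block 2 (010): 1 one → 0
Block 3 (111): 3 ones → 1
Block 4 (000): 0 ones → 0
Block 5 (110): 2 ones → 1
Block 6 (110): 2 ones → 1
Block 7 (101): 2 ones → 1
Block 8 (011): 2 ones → 1

10101111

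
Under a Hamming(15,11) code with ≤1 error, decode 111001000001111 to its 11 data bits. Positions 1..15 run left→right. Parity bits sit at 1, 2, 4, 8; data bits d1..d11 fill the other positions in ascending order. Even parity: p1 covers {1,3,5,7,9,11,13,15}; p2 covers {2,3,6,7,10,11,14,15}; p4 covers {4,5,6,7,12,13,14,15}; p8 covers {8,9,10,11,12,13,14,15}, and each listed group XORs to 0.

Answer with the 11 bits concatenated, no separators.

s1 (pos 1,3,5,7,9,11,13,15): 1⊕1⊕0⊕0⊕0⊕0⊕1⊕1 = 0
s2 (pos 2,3,6,7,10,11,14,15): 1⊕1⊕1⊕0⊕0⊕0⊕1⊕1 = 1
s4 (pos 4,5,6,7,12,13,14,15): 0⊕0⊕1⊕0⊕1⊕1⊕1⊕1 = 1
s8 (pos 8,9,10,11,12,13,14,15): 0⊕0⊕0⊕0⊕1⊕1⊕1⊕1 = 0
Syndrome s8…s1 = 0110 → error at position 6.
Flip position 6: 111001000001111 → 111000000001111
Read data bits from positions 3,5,6,7,9,10,11,12,13,14,15: 10000001111

10000001111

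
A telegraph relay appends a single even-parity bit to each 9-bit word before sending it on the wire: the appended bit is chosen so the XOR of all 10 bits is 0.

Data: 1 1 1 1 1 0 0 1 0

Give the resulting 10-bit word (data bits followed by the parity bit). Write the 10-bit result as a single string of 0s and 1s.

1111100100

XOR of the 9 data bits: 1⊕1⊕1⊕1⊕1⊕0⊕0⊕1⊕0 = 0
Parity bit = 0 (so all 10 bits XOR to 0).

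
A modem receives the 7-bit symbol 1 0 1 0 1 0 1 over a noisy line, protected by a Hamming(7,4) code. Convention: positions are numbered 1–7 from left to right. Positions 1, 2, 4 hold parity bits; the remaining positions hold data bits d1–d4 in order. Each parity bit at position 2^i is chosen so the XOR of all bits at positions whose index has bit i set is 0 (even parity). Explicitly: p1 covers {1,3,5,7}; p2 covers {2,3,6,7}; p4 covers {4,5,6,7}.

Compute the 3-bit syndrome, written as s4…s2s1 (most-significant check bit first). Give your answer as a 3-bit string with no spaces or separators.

000

s1 (pos 1,3,5,7): 1⊕1⊕1⊕1 = 0
s2 (pos 2,3,6,7): 0⊕1⊕0⊕1 = 0
s4 (pos 4,5,6,7): 0⊕1⊕0⊕1 = 0
Syndrome s4…s1 = 000 → no error.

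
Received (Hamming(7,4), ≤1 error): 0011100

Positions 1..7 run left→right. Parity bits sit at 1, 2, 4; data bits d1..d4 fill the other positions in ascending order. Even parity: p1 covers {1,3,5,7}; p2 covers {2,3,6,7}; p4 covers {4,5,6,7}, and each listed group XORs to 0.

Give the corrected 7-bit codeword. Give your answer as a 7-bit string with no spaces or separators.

s1 (pos 1,3,5,7): 0⊕1⊕1⊕0 = 0
s2 (pos 2,3,6,7): 0⊕1⊕0⊕0 = 1
s4 (pos 4,5,6,7): 1⊕1⊕0⊕0 = 0
Syndrome s4…s1 = 010 → error at position 2.
Flip position 2: 0011100 → 0111100

0111100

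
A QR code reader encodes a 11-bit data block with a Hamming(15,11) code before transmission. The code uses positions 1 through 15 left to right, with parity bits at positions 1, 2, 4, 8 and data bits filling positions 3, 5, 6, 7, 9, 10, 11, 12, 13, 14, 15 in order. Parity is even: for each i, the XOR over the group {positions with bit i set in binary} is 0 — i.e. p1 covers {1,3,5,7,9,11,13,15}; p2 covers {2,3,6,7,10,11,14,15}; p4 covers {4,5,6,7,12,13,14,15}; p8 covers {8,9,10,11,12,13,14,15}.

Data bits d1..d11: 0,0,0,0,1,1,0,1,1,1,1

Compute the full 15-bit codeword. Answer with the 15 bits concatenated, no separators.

Place data at non-parity positions: p1 p2 0 p4 0 0 0 p8 1 1 0 1 1 1 1
p1 (pos 1,3,5,7,9,11,13,15): XOR of data positions = 0⊕0⊕0⊕1⊕0⊕1⊕1 = 1
p2 (pos 2,3,6,7,10,11,14,15): XOR of data positions = 0⊕0⊕0⊕1⊕0⊕1⊕1 = 1
p4 (pos 4,5,6,7,12,13,14,15): XOR of data positions = 0⊕0⊕0⊕1⊕1⊕1⊕1 = 0
p8 (pos 8,9,10,11,12,13,14,15): XOR of data positions = 1⊕1⊕0⊕1⊕1⊕1⊕1 = 0
Codeword: 110000001101111

110000001101111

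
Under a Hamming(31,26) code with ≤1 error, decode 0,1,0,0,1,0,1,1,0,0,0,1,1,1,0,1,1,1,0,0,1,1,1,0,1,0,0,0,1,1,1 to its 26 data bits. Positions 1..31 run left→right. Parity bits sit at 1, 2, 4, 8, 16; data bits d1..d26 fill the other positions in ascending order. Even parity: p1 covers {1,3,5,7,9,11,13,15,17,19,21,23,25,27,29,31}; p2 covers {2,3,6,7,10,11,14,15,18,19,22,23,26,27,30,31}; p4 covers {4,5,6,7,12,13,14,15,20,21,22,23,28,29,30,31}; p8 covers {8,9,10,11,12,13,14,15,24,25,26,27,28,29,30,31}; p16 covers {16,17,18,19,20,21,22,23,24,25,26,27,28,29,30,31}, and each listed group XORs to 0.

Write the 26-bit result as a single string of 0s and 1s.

00010001110110011101000111

s1 (pos 1,3,5,7,9,11,13,15,17,19,21,23,25,27,29,31): 0⊕0⊕1⊕1⊕0⊕0⊕1⊕0⊕1⊕0⊕1⊕1⊕1⊕0⊕1⊕1 = 1
s2 (pos 2,3,6,7,10,11,14,15,18,19,22,23,26,27,30,31): 1⊕0⊕0⊕1⊕0⊕0⊕1⊕0⊕1⊕0⊕1⊕1⊕0⊕0⊕1⊕1 = 0
s4 (pos 4,5,6,7,12,13,14,15,20,21,22,23,28,29,30,31): 0⊕1⊕0⊕1⊕1⊕1⊕1⊕0⊕0⊕1⊕1⊕1⊕0⊕1⊕1⊕1 = 1
s8 (pos 8,9,10,11,12,13,14,15,24,25,26,27,28,29,30,31): 1⊕0⊕0⊕0⊕1⊕1⊕1⊕0⊕0⊕1⊕0⊕0⊕0⊕1⊕1⊕1 = 0
s16 (pos 16,17,18,19,20,21,22,23,24,25,26,27,28,29,30,31): 1⊕1⊕1⊕0⊕0⊕1⊕1⊕1⊕0⊕1⊕0⊕0⊕0⊕1⊕1⊕1 = 0
Syndrome s16…s1 = 00101 → error at position 5.
Flip position 5: 0100101100011101110011101000111 → 0100001100011101110011101000111
Read data bits from positions 3,5,6,7,9,10,11,12,13,14,15,17,18,19,20,21,22,23,24,25,26,27,28,29,30,31: 00010001110110011101000111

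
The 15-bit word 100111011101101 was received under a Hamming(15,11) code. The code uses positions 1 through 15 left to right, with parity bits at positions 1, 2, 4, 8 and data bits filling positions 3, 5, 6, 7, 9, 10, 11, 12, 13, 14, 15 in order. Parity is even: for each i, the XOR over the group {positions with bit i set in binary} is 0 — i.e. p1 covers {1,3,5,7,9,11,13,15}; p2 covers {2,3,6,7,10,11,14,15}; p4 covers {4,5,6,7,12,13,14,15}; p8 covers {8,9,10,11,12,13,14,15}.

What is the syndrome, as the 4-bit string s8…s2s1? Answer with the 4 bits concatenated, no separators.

s1 (pos 1,3,5,7,9,11,13,15): 1⊕0⊕1⊕0⊕1⊕0⊕1⊕1 = 1
s2 (pos 2,3,6,7,10,11,14,15): 0⊕0⊕1⊕0⊕1⊕0⊕0⊕1 = 1
s4 (pos 4,5,6,7,12,13,14,15): 1⊕1⊕1⊕0⊕1⊕1⊕0⊕1 = 0
s8 (pos 8,9,10,11,12,13,14,15): 1⊕1⊕1⊕0⊕1⊕1⊕0⊕1 = 0
Syndrome s8…s1 = 0011 → error at position 3.

0011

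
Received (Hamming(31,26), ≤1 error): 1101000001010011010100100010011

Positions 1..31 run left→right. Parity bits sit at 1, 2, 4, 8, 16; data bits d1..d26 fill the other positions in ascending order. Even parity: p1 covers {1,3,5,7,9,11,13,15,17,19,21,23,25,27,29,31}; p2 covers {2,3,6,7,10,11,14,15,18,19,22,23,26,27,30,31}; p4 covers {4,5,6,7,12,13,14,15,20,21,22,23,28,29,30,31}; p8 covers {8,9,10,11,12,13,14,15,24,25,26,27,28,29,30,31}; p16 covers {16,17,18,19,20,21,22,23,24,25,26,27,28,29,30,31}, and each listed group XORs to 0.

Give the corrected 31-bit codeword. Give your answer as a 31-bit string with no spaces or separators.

1101000001010011010110100010011

s1 (pos 1,3,5,7,9,11,13,15,17,19,21,23,25,27,29,31): 1⊕0⊕0⊕0⊕0⊕0⊕0⊕1⊕0⊕0⊕0⊕1⊕0⊕1⊕0⊕1 = 1
s2 (pos 2,3,6,7,10,11,14,15,18,19,22,23,26,27,30,31): 1⊕0⊕0⊕0⊕1⊕0⊕0⊕1⊕1⊕0⊕0⊕1⊕0⊕1⊕1⊕1 = 0
s4 (pos 4,5,6,7,12,13,14,15,20,21,22,23,28,29,30,31): 1⊕0⊕0⊕0⊕1⊕0⊕0⊕1⊕1⊕0⊕0⊕1⊕0⊕0⊕1⊕1 = 1
s8 (pos 8,9,10,11,12,13,14,15,24,25,26,27,28,29,30,31): 0⊕0⊕1⊕0⊕1⊕0⊕0⊕1⊕0⊕0⊕0⊕1⊕0⊕0⊕1⊕1 = 0
s16 (pos 16,17,18,19,20,21,22,23,24,25,26,27,28,29,30,31): 1⊕0⊕1⊕0⊕1⊕0⊕0⊕1⊕0⊕0⊕0⊕1⊕0⊕0⊕1⊕1 = 1
Syndrome s16…s1 = 10101 → error at position 21.
Flip position 21: 1101000001010011010100100010011 → 1101000001010011010110100010011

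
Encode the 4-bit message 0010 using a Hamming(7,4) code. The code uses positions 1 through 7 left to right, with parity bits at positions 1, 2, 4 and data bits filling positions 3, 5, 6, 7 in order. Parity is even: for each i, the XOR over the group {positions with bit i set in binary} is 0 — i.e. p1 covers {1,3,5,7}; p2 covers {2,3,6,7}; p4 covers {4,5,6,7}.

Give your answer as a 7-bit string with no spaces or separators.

0101010

Place data at non-parity positions: p1 p2 0 p4 0 1 0
p1 (pos 1,3,5,7): XOR of data positions = 0⊕0⊕0 = 0
p2 (pos 2,3,6,7): XOR of data positions = 0⊕1⊕0 = 1
p4 (pos 4,5,6,7): XOR of data positions = 0⊕1⊕0 = 1
Codeword: 0101010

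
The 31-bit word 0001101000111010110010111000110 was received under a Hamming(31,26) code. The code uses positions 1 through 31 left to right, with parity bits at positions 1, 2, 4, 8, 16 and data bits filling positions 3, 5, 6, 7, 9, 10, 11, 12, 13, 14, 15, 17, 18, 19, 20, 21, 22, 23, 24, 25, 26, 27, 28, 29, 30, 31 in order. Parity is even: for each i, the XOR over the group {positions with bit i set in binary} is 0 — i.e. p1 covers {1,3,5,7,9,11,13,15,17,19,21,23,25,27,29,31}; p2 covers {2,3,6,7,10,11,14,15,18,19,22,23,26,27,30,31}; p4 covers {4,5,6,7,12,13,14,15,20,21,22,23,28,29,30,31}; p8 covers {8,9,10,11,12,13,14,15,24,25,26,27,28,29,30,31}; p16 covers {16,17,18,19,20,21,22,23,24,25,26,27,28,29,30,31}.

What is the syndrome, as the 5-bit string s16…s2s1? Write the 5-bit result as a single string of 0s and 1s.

00000

s1 (pos 1,3,5,7,9,11,13,15,17,19,21,23,25,27,29,31): 0⊕0⊕1⊕1⊕0⊕1⊕1⊕1⊕1⊕0⊕1⊕1⊕1⊕0⊕1⊕0 = 0
s2 (pos 2,3,6,7,10,11,14,15,18,19,22,23,26,27,30,31): 0⊕0⊕0⊕1⊕0⊕1⊕0⊕1⊕1⊕0⊕0⊕1⊕0⊕0⊕1⊕0 = 0
s4 (pos 4,5,6,7,12,13,14,15,20,21,22,23,28,29,30,31): 1⊕1⊕0⊕1⊕1⊕1⊕0⊕1⊕0⊕1⊕0⊕1⊕0⊕1⊕1⊕0 = 0
s8 (pos 8,9,10,11,12,13,14,15,24,25,26,27,28,29,30,31): 0⊕0⊕0⊕1⊕1⊕1⊕0⊕1⊕1⊕1⊕0⊕0⊕0⊕1⊕1⊕0 = 0
s16 (pos 16,17,18,19,20,21,22,23,24,25,26,27,28,29,30,31): 0⊕1⊕1⊕0⊕0⊕1⊕0⊕1⊕1⊕1⊕0⊕0⊕0⊕1⊕1⊕0 = 0
Syndrome s16…s1 = 00000 → no error.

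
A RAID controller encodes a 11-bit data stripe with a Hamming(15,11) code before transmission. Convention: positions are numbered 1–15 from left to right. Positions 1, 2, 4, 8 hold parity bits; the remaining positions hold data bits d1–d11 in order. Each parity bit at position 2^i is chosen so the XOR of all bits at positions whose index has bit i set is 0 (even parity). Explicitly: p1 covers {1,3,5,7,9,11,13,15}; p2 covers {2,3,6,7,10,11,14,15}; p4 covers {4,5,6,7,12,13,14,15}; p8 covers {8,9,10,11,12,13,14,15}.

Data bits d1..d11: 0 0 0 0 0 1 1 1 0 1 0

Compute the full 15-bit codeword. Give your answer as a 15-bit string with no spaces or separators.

110000000111010

Place data at non-parity positions: p1 p2 0 p4 0 0 0 p8 0 1 1 1 0 1 0
p1 (pos 1,3,5,7,9,11,13,15): XOR of data positions = 0⊕0⊕0⊕0⊕1⊕0⊕0 = 1
p2 (pos 2,3,6,7,10,11,14,15): XOR of data positions = 0⊕0⊕0⊕1⊕1⊕1⊕0 = 1
p4 (pos 4,5,6,7,12,13,14,15): XOR of data positions = 0⊕0⊕0⊕1⊕0⊕1⊕0 = 0
p8 (pos 8,9,10,11,12,13,14,15): XOR of data positions = 0⊕1⊕1⊕1⊕0⊕1⊕0 = 0
Codeword: 110000000111010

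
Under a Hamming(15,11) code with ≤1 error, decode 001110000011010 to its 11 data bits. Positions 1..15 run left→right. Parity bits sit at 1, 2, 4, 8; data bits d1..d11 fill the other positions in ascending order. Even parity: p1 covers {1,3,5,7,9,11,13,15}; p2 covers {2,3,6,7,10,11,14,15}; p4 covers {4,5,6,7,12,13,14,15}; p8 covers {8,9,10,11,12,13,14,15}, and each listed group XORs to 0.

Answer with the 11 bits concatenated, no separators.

s1 (pos 1,3,5,7,9,11,13,15): 0⊕1⊕1⊕0⊕0⊕1⊕0⊕0 = 1
s2 (pos 2,3,6,7,10,11,14,15): 0⊕1⊕0⊕0⊕0⊕1⊕1⊕0 = 1
s4 (pos 4,5,6,7,12,13,14,15): 1⊕1⊕0⊕0⊕1⊕0⊕1⊕0 = 0
s8 (pos 8,9,10,11,12,13,14,15): 0⊕0⊕0⊕1⊕1⊕0⊕1⊕0 = 1
Syndrome s8…s1 = 1011 → error at position 11.
Flip position 11: 001110000011010 → 001110000001010
Read data bits from positions 3,5,6,7,9,10,11,12,13,14,15: 11000001010

11000001010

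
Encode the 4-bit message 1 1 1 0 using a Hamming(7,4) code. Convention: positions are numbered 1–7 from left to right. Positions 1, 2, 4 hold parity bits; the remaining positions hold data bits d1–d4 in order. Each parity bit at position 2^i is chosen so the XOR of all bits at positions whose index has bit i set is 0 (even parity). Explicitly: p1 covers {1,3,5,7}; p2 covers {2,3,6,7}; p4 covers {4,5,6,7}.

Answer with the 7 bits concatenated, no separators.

Place data at non-parity positions: p1 p2 1 p4 1 1 0
p1 (pos 1,3,5,7): XOR of data positions = 1⊕1⊕0 = 0
p2 (pos 2,3,6,7): XOR of data positions = 1⊕1⊕0 = 0
p4 (pos 4,5,6,7): XOR of data positions = 1⊕1⊕0 = 0
Codeword: 0010110

0010110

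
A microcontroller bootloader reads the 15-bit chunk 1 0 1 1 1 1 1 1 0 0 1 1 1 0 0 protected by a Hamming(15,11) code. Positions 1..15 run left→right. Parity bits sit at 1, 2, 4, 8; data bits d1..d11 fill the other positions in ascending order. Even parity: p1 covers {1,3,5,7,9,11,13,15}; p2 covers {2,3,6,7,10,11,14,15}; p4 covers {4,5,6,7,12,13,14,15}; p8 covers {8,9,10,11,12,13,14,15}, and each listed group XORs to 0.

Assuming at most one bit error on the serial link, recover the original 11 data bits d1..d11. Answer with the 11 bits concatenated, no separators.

11110011100

s1 (pos 1,3,5,7,9,11,13,15): 1⊕1⊕1⊕1⊕0⊕1⊕1⊕0 = 0
s2 (pos 2,3,6,7,10,11,14,15): 0⊕1⊕1⊕1⊕0⊕1⊕0⊕0 = 0
s4 (pos 4,5,6,7,12,13,14,15): 1⊕1⊕1⊕1⊕1⊕1⊕0⊕0 = 0
s8 (pos 8,9,10,11,12,13,14,15): 1⊕0⊕0⊕1⊕1⊕1⊕0⊕0 = 0
Syndrome s8…s1 = 0000 → no error.
Read data bits from positions 3,5,6,7,9,10,11,12,13,14,15: 11110011100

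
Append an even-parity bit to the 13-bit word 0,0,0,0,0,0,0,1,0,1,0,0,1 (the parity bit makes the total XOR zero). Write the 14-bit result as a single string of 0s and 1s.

00000001010011

XOR of the 13 data bits: 0⊕0⊕0⊕0⊕0⊕0⊕0⊕1⊕0⊕1⊕0⊕0⊕1 = 1
Parity bit = 1 (so all 14 bits XOR to 0).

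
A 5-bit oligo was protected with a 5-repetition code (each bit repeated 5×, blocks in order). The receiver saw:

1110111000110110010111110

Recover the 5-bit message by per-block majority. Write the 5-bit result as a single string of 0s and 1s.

10101

Block 1 (11101): 4 ones → 1
Block 2 (11000): 2 ones → 0
Block 3 (11011): 4 ones → 1
Block 4 (00101): 2 ones → 0
Block 5 (11110): 4 ones → 1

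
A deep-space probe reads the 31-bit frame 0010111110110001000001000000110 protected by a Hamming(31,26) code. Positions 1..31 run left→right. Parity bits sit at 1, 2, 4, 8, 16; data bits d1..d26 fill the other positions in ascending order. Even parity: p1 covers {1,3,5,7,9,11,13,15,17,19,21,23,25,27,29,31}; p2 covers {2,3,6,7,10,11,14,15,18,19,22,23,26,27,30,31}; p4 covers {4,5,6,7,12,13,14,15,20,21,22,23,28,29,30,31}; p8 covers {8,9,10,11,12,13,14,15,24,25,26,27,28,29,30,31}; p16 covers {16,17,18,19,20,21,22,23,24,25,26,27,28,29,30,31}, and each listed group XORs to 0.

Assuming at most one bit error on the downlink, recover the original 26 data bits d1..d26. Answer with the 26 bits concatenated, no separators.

11111011000000001000000110

s1 (pos 1,3,5,7,9,11,13,15,17,19,21,23,25,27,29,31): 0⊕1⊕1⊕1⊕1⊕1⊕0⊕0⊕0⊕0⊕0⊕0⊕0⊕0⊕1⊕0 = 0
s2 (pos 2,3,6,7,10,11,14,15,18,19,22,23,26,27,30,31): 0⊕1⊕1⊕1⊕0⊕1⊕0⊕0⊕0⊕0⊕1⊕0⊕0⊕0⊕1⊕0 = 0
s4 (pos 4,5,6,7,12,13,14,15,20,21,22,23,28,29,30,31): 0⊕1⊕1⊕1⊕1⊕0⊕0⊕0⊕0⊕0⊕1⊕0⊕0⊕1⊕1⊕0 = 1
s8 (pos 8,9,10,11,12,13,14,15,24,25,26,27,28,29,30,31): 1⊕1⊕0⊕1⊕1⊕0⊕0⊕0⊕0⊕0⊕0⊕0⊕0⊕1⊕1⊕0 = 0
s16 (pos 16,17,18,19,20,21,22,23,24,25,26,27,28,29,30,31): 1⊕0⊕0⊕0⊕0⊕0⊕1⊕0⊕0⊕0⊕0⊕0⊕0⊕1⊕1⊕0 = 0
Syndrome s16…s1 = 00100 → error at position 4.
Flip position 4: 0010111110110001000001000000110 → 0011111110110001000001000000110
Read data bits from positions 3,5,6,7,9,10,11,12,13,14,15,17,18,19,20,21,22,23,24,25,26,27,28,29,30,31: 11111011000000001000000110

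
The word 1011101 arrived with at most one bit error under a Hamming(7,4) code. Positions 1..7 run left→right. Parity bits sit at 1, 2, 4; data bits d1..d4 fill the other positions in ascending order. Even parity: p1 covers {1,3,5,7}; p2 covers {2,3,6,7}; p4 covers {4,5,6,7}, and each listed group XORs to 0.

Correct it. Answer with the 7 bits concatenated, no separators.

1010101

s1 (pos 1,3,5,7): 1⊕1⊕1⊕1 = 0
s2 (pos 2,3,6,7): 0⊕1⊕0⊕1 = 0
s4 (pos 4,5,6,7): 1⊕1⊕0⊕1 = 1
Syndrome s4…s1 = 100 → error at position 4.
Flip position 4: 1011101 → 1010101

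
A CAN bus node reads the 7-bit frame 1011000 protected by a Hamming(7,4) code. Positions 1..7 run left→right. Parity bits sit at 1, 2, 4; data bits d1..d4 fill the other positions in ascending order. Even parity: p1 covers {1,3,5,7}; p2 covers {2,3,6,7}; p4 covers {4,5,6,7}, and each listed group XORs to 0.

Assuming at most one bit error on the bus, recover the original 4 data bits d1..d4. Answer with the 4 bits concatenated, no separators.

1010

s1 (pos 1,3,5,7): 1⊕1⊕0⊕0 = 0
s2 (pos 2,3,6,7): 0⊕1⊕0⊕0 = 1
s4 (pos 4,5,6,7): 1⊕0⊕0⊕0 = 1
Syndrome s4…s1 = 110 → error at position 6.
Flip position 6: 1011000 → 1011010
Read data bits from positions 3,5,6,7: 1010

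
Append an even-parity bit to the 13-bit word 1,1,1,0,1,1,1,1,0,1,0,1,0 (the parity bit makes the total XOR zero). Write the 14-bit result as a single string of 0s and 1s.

XOR of the 13 data bits: 1⊕1⊕1⊕0⊕1⊕1⊕1⊕1⊕0⊕1⊕0⊕1⊕0 = 1
Parity bit = 1 (so all 14 bits XOR to 0).

11101111010101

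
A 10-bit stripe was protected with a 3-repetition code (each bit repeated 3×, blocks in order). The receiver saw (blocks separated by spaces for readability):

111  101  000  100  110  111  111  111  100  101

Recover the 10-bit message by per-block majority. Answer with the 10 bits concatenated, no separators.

Block 1 (111): 3 ones → 1
Block 2 (101): 2 ones → 1
Block 3 (000): 0 ones → 0
Block 4 (100): 1 one → 0
Block 5 (110): 2 ones → 1
Block 6 (111): 3 ones → 1
Block 7 (111): 3 ones → 1
Block 8 (111): 3 ones → 1
Block 9 (100): 1 one → 0
Block 10 (101): 2 ones → 1

1100111101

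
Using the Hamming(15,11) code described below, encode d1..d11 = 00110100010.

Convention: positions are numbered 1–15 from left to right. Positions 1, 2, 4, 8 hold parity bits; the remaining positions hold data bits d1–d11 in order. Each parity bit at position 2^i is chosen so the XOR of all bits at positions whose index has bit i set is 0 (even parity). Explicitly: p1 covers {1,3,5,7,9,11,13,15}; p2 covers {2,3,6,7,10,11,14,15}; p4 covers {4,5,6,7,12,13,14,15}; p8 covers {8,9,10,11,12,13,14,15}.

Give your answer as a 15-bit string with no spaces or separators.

100101100100010

Place data at non-parity positions: p1 p2 0 p4 0 1 1 p8 0 1 0 0 0 1 0
p1 (pos 1,3,5,7,9,11,13,15): XOR of data positions = 0⊕0⊕1⊕0⊕0⊕0⊕0 = 1
p2 (pos 2,3,6,7,10,11,14,15): XOR of data positions = 0⊕1⊕1⊕1⊕0⊕1⊕0 = 0
p4 (pos 4,5,6,7,12,13,14,15): XOR of data positions = 0⊕1⊕1⊕0⊕0⊕1⊕0 = 1
p8 (pos 8,9,10,11,12,13,14,15): XOR of data positions = 0⊕1⊕0⊕0⊕0⊕1⊕0 = 0
Codeword: 100101100100010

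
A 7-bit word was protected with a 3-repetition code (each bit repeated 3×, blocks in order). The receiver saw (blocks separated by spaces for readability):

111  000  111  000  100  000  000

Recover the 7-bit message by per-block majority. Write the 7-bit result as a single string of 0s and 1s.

Block 1 (111): 3 ones → 1
Block 2 (000): 0 ones → 0
Block 3 (111): 3 ones → 1
Block 4 (000): 0 ones → 0
Block 5 (100): 1 one → 0
Block 6 (000): 0 ones → 0
Block 7 (000): 0 ones → 0

1010000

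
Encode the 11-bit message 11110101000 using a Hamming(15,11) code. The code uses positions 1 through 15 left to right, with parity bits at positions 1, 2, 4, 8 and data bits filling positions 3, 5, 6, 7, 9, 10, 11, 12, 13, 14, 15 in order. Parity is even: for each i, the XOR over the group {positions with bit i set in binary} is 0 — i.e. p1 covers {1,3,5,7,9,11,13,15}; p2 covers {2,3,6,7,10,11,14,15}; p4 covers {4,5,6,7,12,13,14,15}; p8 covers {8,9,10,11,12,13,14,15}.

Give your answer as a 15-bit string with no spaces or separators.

101011100101000

Place data at non-parity positions: p1 p2 1 p4 1 1 1 p8 0 1 0 1 0 0 0
p1 (pos 1,3,5,7,9,11,13,15): XOR of data positions = 1⊕1⊕1⊕0⊕0⊕0⊕0 = 1
p2 (pos 2,3,6,7,10,11,14,15): XOR of data positions = 1⊕1⊕1⊕1⊕0⊕0⊕0 = 0
p4 (pos 4,5,6,7,12,13,14,15): XOR of data positions = 1⊕1⊕1⊕1⊕0⊕0⊕0 = 0
p8 (pos 8,9,10,11,12,13,14,15): XOR of data positions = 0⊕1⊕0⊕1⊕0⊕0⊕0 = 0
Codeword: 101011100101000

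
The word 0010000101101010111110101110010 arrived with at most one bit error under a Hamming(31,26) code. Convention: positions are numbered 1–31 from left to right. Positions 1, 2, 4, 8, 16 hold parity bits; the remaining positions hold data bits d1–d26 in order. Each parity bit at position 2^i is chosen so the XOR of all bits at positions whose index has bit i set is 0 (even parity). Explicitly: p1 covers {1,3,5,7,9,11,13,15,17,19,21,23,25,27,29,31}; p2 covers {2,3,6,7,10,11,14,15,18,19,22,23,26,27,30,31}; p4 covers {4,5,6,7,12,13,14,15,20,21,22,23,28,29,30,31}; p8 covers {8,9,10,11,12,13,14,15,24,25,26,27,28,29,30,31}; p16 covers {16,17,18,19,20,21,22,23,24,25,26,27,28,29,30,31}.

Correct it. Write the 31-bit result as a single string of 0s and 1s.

s1 (pos 1,3,5,7,9,11,13,15,17,19,21,23,25,27,29,31): 0⊕1⊕0⊕0⊕0⊕1⊕1⊕1⊕1⊕1⊕1⊕1⊕1⊕1⊕0⊕0 = 0
s2 (pos 2,3,6,7,10,11,14,15,18,19,22,23,26,27,30,31): 0⊕1⊕0⊕0⊕1⊕1⊕0⊕1⊕1⊕1⊕0⊕1⊕1⊕1⊕1⊕0 = 0
s4 (pos 4,5,6,7,12,13,14,15,20,21,22,23,28,29,30,31): 0⊕0⊕0⊕0⊕0⊕1⊕0⊕1⊕1⊕1⊕0⊕1⊕0⊕0⊕1⊕0 = 0
s8 (pos 8,9,10,11,12,13,14,15,24,25,26,27,28,29,30,31): 1⊕0⊕1⊕1⊕0⊕1⊕0⊕1⊕0⊕1⊕1⊕1⊕0⊕0⊕1⊕0 = 1
s16 (pos 16,17,18,19,20,21,22,23,24,25,26,27,28,29,30,31): 0⊕1⊕1⊕1⊕1⊕1⊕0⊕1⊕0⊕1⊕1⊕1⊕0⊕0⊕1⊕0 = 0
Syndrome s16…s1 = 01000 → error at position 8.
Flip position 8: 0010000101101010111110101110010 → 0010000001101010111110101110010

0010000001101010111110101110010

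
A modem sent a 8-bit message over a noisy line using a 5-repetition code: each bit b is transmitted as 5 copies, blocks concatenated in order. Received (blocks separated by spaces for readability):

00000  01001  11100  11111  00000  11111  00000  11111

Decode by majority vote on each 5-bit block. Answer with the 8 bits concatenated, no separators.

Block 1 (00000): 0 ones → 0
Block 2 (01001): 2 ones → 0
Block 3 (11100): 3 ones → 1
Block 4 (11111): 5 ones → 1
Block 5 (00000): 0 ones → 0
Block 6 (11111): 5 ones → 1
Block 7 (00000): 0 ones → 0
Block 8 (11111): 5 ones → 1

00110101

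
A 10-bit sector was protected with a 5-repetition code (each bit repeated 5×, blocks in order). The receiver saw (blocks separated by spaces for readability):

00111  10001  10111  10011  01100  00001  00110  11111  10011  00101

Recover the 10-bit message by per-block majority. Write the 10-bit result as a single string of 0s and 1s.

Block 1 (00111): 3 ones → 1
Block 2 (10001): 2 ones → 0
Block 3 (10111): 4 ones → 1
Block 4 (10011): 3 ones → 1
Block 5 (01100): 2 ones → 0
Block 6 (00001): 1 one → 0
Block 7 (00110): 2 ones → 0
Block 8 (11111): 5 ones → 1
Block 9 (10011): 3 ones → 1
Block 10 (00101): 2 ones → 0

1011000110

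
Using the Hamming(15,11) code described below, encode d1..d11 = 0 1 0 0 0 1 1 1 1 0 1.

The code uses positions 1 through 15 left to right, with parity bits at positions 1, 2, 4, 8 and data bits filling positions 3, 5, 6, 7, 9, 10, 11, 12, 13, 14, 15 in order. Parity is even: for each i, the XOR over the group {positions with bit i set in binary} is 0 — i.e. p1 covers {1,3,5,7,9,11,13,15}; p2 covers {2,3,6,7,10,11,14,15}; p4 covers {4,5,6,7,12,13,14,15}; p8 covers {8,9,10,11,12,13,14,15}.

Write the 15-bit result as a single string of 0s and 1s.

010010010111101

Place data at non-parity positions: p1 p2 0 p4 1 0 0 p8 0 1 1 1 1 0 1
p1 (pos 1,3,5,7,9,11,13,15): XOR of data positions = 0⊕1⊕0⊕0⊕1⊕1⊕1 = 0
p2 (pos 2,3,6,7,10,11,14,15): XOR of data positions = 0⊕0⊕0⊕1⊕1⊕0⊕1 = 1
p4 (pos 4,5,6,7,12,13,14,15): XOR of data positions = 1⊕0⊕0⊕1⊕1⊕0⊕1 = 0
p8 (pos 8,9,10,11,12,13,14,15): XOR of data positions = 0⊕1⊕1⊕1⊕1⊕0⊕1 = 1
Codeword: 010010010111101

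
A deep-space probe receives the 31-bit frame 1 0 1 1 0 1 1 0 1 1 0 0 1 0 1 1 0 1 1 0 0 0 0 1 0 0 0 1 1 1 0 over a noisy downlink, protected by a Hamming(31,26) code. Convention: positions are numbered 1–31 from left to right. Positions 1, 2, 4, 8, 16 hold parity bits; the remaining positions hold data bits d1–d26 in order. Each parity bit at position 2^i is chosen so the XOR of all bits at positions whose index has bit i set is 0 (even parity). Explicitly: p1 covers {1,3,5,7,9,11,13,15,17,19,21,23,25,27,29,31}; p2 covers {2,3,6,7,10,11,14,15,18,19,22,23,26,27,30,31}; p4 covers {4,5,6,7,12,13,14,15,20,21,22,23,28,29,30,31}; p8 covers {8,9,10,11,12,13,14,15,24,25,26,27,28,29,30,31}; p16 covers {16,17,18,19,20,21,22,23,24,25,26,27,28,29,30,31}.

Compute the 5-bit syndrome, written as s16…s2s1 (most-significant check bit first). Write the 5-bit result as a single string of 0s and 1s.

s1 (pos 1,3,5,7,9,11,13,15,17,19,21,23,25,27,29,31): 1⊕1⊕0⊕1⊕1⊕0⊕1⊕1⊕0⊕1⊕0⊕0⊕0⊕0⊕1⊕0 = 0
s2 (pos 2,3,6,7,10,11,14,15,18,19,22,23,26,27,30,31): 0⊕1⊕1⊕1⊕1⊕0⊕0⊕1⊕1⊕1⊕0⊕0⊕0⊕0⊕1⊕0 = 0
s4 (pos 4,5,6,7,12,13,14,15,20,21,22,23,28,29,30,31): 1⊕0⊕1⊕1⊕0⊕1⊕0⊕1⊕0⊕0⊕0⊕0⊕1⊕1⊕1⊕0 = 0
s8 (pos 8,9,10,11,12,13,14,15,24,25,26,27,28,29,30,31): 0⊕1⊕1⊕0⊕0⊕1⊕0⊕1⊕1⊕0⊕0⊕0⊕1⊕1⊕1⊕0 = 0
s16 (pos 16,17,18,19,20,21,22,23,24,25,26,27,28,29,30,31): 1⊕0⊕1⊕1⊕0⊕0⊕0⊕0⊕1⊕0⊕0⊕0⊕1⊕1⊕1⊕0 = 1
Syndrome s16…s1 = 10000 → error at position 16.

10000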